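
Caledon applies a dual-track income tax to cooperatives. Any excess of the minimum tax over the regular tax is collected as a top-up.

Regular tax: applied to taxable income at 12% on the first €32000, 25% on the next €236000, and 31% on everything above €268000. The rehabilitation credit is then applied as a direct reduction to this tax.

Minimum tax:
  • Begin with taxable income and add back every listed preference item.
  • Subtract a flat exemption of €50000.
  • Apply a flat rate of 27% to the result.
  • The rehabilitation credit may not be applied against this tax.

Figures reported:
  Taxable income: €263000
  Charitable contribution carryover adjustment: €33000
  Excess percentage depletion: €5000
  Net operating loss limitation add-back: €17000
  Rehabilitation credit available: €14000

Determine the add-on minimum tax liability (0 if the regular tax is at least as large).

€24770

Minimum tax:
  Adjusted income: €263000 + €33000 + €5000 + €17000 = €318000
  Less exemption €50000 → base €268000
  €268000 × 27% = €72360

Regular tax:
  €32000 × 12% = €3840
  €231000 × 25% = €57750
  → €61590
  Less rehabilitation credit €14000 → €47590

Excess of minimum tax over regular tax: €72360 − €47590 = €24770.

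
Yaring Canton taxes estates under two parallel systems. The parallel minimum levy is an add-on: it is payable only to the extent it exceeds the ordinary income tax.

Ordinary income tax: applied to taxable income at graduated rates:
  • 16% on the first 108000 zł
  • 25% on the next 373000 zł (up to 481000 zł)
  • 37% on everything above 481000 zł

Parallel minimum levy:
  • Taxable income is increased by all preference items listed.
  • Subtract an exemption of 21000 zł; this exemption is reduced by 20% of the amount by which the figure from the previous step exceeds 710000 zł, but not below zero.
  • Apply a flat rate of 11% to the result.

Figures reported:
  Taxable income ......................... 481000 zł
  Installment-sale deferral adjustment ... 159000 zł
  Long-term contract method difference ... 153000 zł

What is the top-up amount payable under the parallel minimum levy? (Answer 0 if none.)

0 zł

Ordinary income tax:
  108000 zł × 16% = 17280 zł
  373000 zł × 25% = 93250 zł
  → 110530 zł

Parallel minimum levy:
  Adjusted income: 481000 zł + 159000 zł + 153000 zł = 793000 zł
  Exemption: 21000 zł − 20% × (793000 zł − 710000 zł) = 21000 zł − 16600 zł = 4400 zł
  Base: 793000 zł − 4400 zł = 788600 zł
  788600 zł × 11% = 86746 zł

86746 zł ≤ 110530 zł, so no add-on is due.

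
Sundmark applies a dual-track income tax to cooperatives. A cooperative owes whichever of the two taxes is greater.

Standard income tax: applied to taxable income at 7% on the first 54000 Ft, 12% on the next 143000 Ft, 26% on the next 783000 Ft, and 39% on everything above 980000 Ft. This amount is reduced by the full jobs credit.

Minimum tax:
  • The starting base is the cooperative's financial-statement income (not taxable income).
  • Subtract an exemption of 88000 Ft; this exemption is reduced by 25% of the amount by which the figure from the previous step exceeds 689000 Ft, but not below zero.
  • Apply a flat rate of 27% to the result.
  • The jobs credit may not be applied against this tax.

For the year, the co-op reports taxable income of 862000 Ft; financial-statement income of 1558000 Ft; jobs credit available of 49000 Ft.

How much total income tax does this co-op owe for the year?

Minimum tax:
  Base (financial-statement income): 1558000 Ft
  Exemption: 25% × (1558000 Ft − 689000 Ft) = 217250 Ft ≥ 88000 Ft, so the exemption is fully phased out
  Base: 1558000 Ft − 0 Ft = 1558000 Ft
  1558000 Ft × 27% = 420660 Ft

Standard income tax:
  54000 Ft × 7% = 3780 Ft
  143000 Ft × 12% = 17160 Ft
  665000 Ft × 26% = 172900 Ft
  → 193840 Ft
  Less jobs credit 49000 Ft → 144840 Ft

420660 Ft > 144840 Ft, so the minimum tax is the binding amount.

420660 Ft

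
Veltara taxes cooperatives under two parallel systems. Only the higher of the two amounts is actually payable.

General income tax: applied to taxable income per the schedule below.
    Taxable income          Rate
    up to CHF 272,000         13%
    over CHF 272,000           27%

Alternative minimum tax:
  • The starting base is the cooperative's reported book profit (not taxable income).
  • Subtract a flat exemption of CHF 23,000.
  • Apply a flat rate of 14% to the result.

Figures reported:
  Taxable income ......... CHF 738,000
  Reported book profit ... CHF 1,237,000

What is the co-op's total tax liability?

General income tax:
  CHF 272,000 × 13% = CHF 35,360
  CHF 466,000 × 27% = CHF 125,820
  → CHF 161,180

Alternative minimum tax:
  Base (reported book profit): CHF 1,237,000
  Less exemption CHF 23,000 → base CHF 1,214,000
  CHF 1,214,000 × 14% = CHF 169,960

CHF 169,960 > CHF 161,180, so the alternative minimum tax is the binding amount.

CHF 169,960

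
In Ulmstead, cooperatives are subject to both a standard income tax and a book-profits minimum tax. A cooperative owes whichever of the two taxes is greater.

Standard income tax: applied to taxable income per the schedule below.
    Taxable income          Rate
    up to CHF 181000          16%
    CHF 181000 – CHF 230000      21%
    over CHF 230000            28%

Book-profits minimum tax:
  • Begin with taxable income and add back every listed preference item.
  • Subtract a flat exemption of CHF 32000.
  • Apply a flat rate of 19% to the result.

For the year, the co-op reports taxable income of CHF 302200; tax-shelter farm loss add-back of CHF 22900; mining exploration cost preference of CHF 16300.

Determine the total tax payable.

Standard income tax:
  CHF 181000 × 16% = CHF 28960
  CHF 49000 × 21% = CHF 10290
  CHF 72200 × 28% = CHF 20216
  → CHF 59466

Book-profits minimum tax:
  Adjusted income: CHF 302200 + CHF 22900 + CHF 16300 = CHF 341400
  Less exemption CHF 32000 → base CHF 309400
  CHF 309400 × 19% = CHF 58786

CHF 59466 > CHF 58786, so the standard income tax governs.

CHF 59466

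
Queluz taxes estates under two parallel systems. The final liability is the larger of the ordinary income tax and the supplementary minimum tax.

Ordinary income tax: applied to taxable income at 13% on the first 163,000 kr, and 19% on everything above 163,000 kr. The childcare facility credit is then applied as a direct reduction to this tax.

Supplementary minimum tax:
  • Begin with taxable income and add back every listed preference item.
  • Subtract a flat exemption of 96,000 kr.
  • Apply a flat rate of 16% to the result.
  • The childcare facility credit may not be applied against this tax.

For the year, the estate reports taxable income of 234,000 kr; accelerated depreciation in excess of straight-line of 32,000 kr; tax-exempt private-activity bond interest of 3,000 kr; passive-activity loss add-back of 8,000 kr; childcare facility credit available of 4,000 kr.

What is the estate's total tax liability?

Supplementary minimum tax:
  Adjusted income: 234,000 kr + 32,000 kr + 3,000 kr + 8,000 kr = 277,000 kr
  Less exemption 96,000 kr → base 181,000 kr
  181,000 kr × 16% = 28,960 kr

Ordinary income tax:
  163,000 kr × 13% = 21,190 kr
  71,000 kr × 19% = 13,490 kr
  → 34,680 kr
  Less childcare facility credit 4,000 kr → 30,680 kr

30,680 kr > 28,960 kr, so the ordinary income tax governs.

30,680 kr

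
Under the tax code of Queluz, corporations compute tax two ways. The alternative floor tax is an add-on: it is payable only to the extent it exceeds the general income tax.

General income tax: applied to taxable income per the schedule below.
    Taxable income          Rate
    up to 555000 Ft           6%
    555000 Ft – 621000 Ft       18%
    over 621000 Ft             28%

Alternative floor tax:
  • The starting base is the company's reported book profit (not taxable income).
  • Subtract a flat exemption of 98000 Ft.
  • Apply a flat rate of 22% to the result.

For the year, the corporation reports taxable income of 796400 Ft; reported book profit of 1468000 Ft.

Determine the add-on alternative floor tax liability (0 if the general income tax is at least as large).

207108 Ft

Alternative floor tax:
  Base (reported book profit): 1468000 Ft
  Less exemption 98000 Ft → base 1370000 Ft
  1370000 Ft × 22% = 301400 Ft

General income tax:
  555000 Ft × 6% = 33300 Ft
  66000 Ft × 18% = 11880 Ft
  175400 Ft × 28% = 49112 Ft
  → 94292 Ft

Excess of alternative floor tax over general income tax: 301400 Ft − 94292 Ft = 207108 Ft.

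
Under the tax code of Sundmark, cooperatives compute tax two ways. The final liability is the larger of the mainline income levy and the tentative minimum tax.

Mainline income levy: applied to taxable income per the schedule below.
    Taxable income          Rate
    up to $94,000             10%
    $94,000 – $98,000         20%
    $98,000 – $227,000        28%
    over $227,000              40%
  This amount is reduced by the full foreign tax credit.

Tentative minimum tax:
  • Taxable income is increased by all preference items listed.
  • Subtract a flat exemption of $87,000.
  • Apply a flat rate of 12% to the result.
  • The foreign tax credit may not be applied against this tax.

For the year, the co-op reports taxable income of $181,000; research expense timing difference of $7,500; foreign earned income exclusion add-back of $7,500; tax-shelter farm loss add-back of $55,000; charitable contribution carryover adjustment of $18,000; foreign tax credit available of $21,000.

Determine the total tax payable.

$21,840

Mainline income levy:
  $94,000 × 10% = $9,400
  $4,000 × 20% = $800
  $83,000 × 28% = $23,240
  → $33,440
  Less foreign tax credit $21,000 → $12,440

Tentative minimum tax:
  Adjusted income: $181,000 + $7,500 + $7,500 + $55,000 + $18,000 = $269,000
  Less exemption $87,000 → base $182,000
  $182,000 × 12% = $21,840

$21,840 > $12,440, so the tentative minimum tax is the binding amount.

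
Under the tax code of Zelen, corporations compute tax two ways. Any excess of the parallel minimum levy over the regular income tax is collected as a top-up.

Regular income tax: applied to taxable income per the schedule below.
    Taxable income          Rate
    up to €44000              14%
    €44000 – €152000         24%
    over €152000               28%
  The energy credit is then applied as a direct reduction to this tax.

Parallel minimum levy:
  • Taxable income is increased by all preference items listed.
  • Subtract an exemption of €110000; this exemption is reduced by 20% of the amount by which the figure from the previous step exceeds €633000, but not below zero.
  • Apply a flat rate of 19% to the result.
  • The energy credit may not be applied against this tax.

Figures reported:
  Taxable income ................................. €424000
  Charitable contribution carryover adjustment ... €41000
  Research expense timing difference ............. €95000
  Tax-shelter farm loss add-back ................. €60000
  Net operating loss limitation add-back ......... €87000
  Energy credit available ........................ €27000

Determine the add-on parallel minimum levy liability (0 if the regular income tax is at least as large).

€35002

Parallel minimum levy:
  Adjusted income: €424000 + €41000 + €95000 + €60000 + €87000 = €707000
  Exemption: €110000 − 20% × (€707000 − €633000) = €110000 − €14800 = €95200
  Base: €707000 − €95200 = €611800
  €611800 × 19% = €116242

Regular income tax:
  €44000 × 14% = €6160
  €108000 × 24% = €25920
  €272000 × 28% = €76160
  → €108240
  Less energy credit €27000 → €81240

Excess of parallel minimum levy over regular income tax: €116242 − €81240 = €35002.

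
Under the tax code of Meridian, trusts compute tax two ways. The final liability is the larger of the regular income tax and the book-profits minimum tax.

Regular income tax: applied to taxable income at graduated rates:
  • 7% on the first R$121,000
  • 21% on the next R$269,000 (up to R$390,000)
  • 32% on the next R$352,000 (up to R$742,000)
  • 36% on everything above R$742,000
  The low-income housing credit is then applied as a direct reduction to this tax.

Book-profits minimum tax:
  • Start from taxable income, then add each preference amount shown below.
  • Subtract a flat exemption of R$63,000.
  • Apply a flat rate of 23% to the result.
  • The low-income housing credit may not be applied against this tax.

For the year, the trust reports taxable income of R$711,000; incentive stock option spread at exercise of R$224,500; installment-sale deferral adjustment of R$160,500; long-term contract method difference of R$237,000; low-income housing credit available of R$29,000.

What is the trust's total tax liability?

Regular income tax:
  R$121,000 × 7% = R$8,470
  R$269,000 × 21% = R$56,490
  R$321,000 × 32% = R$102,720
  → R$167,680
  Less low-income housing credit R$29,000 → R$138,680

Book-profits minimum tax:
  Adjusted income: R$711,000 + R$224,500 + R$160,500 + R$237,000 = R$1,333,000
  Less exemption R$63,000 → base R$1,270,000
  R$1,270,000 × 23% = R$292,100

R$292,100 > R$138,680, so the book-profits minimum tax is the binding amount.

R$292,100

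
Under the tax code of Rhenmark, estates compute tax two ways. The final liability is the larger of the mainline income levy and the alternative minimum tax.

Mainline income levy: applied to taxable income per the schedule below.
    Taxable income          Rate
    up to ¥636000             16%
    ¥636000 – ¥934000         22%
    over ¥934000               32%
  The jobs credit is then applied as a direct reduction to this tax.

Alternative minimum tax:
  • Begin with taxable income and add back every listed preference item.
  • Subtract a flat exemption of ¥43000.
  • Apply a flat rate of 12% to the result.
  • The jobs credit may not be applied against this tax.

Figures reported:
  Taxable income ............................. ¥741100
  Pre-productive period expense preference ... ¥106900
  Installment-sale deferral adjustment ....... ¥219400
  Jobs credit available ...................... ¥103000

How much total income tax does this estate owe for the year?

Mainline income levy:
  ¥636000 × 16% = ¥101760
  ¥105100 × 22% = ¥23122
  → ¥124882
  Less jobs credit ¥103000 → ¥21882

Alternative minimum tax:
  Adjusted income: ¥741100 + ¥106900 + ¥219400 = ¥1067400
  Less exemption ¥43000 → base ¥1024400
  ¥1024400 × 12% = ¥122928

¥122928 > ¥21882, so the alternative minimum tax is the binding amount.

¥122928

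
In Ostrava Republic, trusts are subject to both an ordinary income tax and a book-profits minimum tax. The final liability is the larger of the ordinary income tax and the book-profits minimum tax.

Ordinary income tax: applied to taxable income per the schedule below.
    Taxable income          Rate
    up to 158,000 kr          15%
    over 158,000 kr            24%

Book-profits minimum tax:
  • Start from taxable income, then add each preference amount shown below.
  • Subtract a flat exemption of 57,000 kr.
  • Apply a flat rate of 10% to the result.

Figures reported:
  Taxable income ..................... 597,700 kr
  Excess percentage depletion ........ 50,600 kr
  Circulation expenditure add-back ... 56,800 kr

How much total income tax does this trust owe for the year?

Book-profits minimum tax:
  Adjusted income: 597,700 kr + 50,600 kr + 56,800 kr = 705,100 kr
  Less exemption 57,000 kr → base 648,100 kr
  648,100 kr × 10% = 64,810 kr

Ordinary income tax:
  158,000 kr × 15% = 23,700 kr
  439,700 kr × 24% = 105,528 kr
  → 129,228 kr

129,228 kr > 64,810 kr, so the ordinary income tax governs.

129,228 kr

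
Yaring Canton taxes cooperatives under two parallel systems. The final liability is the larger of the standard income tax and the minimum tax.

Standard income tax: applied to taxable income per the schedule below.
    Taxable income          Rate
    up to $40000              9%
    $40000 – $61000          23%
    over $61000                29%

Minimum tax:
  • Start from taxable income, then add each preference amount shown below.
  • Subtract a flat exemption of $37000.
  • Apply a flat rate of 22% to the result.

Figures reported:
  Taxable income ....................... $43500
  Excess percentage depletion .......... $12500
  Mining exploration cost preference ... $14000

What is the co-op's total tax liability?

$7260

Minimum tax:
  Adjusted income: $43500 + $12500 + $14000 = $70000
  Less exemption $37000 → base $33000
  $33000 × 22% = $7260

Standard income tax:
  $40000 × 9% = $3600
  $3500 × 23% = $805
  → $4405

$7260 > $4405, so the minimum tax is the binding amount.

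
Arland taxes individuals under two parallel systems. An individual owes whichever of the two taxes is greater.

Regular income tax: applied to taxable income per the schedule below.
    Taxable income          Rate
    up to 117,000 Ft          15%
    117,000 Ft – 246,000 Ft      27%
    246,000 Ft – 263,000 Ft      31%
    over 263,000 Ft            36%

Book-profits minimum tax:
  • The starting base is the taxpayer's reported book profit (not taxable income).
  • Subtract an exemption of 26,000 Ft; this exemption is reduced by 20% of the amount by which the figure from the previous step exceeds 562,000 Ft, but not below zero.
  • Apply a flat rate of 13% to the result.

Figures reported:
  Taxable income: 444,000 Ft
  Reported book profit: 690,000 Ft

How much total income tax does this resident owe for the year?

Book-profits minimum tax:
  Base (reported book profit): 690,000 Ft
  Exemption: 26,000 Ft − 20% × (690,000 Ft − 562,000 Ft) = 26,000 Ft − 25,600 Ft = 400 Ft
  Base: 690,000 Ft − 400 Ft = 689,600 Ft
  689,600 Ft × 13% = 89,648 Ft

Regular income tax:
  117,000 Ft × 15% = 17,550 Ft
  129,000 Ft × 27% = 34,830 Ft
  17,000 Ft × 31% = 5,270 Ft
  181,000 Ft × 36% = 65,160 Ft
  → 122,810 Ft

122,810 Ft > 89,648 Ft, so the regular income tax governs.

122,810 Ft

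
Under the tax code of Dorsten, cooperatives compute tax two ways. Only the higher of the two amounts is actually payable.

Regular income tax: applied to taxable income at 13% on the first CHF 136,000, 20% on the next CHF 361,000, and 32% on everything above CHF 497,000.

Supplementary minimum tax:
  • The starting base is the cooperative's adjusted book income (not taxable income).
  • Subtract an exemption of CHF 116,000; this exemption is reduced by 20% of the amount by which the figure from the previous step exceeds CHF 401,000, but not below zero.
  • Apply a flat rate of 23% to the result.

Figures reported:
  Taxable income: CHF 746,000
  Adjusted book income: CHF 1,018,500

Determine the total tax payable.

CHF 234,255

Supplementary minimum tax:
  Base (adjusted book income): CHF 1,018,500
  Exemption: 20% × (CHF 1,018,500 − CHF 401,000) = CHF 123,500 ≥ CHF 116,000, so the exemption is fully phased out
  Base: CHF 1,018,500 − CHF 0 = CHF 1,018,500
  CHF 1,018,500 × 23% = CHF 234,255

Regular income tax:
  CHF 136,000 × 13% = CHF 17,680
  CHF 361,000 × 20% = CHF 72,200
  CHF 249,000 × 32% = CHF 79,680
  → CHF 169,560

CHF 234,255 > CHF 169,560, so the supplementary minimum tax is the binding amount.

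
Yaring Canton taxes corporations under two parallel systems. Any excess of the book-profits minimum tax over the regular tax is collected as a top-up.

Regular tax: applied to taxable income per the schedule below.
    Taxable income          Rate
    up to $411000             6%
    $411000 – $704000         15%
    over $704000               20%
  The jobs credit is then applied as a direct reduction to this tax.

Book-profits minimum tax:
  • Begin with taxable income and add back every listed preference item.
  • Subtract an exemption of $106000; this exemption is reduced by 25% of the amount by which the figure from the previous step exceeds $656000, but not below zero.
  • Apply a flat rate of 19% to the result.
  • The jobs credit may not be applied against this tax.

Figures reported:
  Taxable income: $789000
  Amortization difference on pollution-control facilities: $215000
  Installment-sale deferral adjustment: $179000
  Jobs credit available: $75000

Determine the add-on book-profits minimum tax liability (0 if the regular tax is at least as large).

Book-profits minimum tax:
  Adjusted income: $789000 + $215000 + $179000 = $1183000
  Exemption: 25% × ($1183000 − $656000) = $131750 ≥ $106000, so the exemption is fully phased out
  Base: $1183000 − $0 = $1183000
  $1183000 × 19% = $224770

Regular tax:
  $411000 × 6% = $24660
  $293000 × 15% = $43950
  $85000 × 20% = $17000
  → $85610
  Less jobs credit $75000 → $10610

Excess of book-profits minimum tax over regular tax: $224770 − $10610 = $214160.

$214160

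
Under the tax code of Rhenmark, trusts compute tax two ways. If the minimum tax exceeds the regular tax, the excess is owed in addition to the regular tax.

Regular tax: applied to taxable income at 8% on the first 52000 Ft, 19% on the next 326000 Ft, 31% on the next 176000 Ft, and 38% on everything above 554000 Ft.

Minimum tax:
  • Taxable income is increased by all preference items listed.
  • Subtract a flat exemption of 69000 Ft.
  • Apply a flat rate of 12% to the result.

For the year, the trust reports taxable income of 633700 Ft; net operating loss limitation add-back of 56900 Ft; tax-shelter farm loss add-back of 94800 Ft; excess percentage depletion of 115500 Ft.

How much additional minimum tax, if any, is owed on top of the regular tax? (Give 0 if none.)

Minimum tax:
  Adjusted income: 633700 Ft + 56900 Ft + 94800 Ft + 115500 Ft = 900900 Ft
  Less exemption 69000 Ft → base 831900 Ft
  831900 Ft × 12% = 99828 Ft

Regular tax:
  52000 Ft × 8% = 4160 Ft
  326000 Ft × 19% = 61940 Ft
  176000 Ft × 31% = 54560 Ft
  79700 Ft × 38% = 30286 Ft
  → 150946 Ft

99828 Ft ≤ 150946 Ft, so no add-on is due.

0 Ft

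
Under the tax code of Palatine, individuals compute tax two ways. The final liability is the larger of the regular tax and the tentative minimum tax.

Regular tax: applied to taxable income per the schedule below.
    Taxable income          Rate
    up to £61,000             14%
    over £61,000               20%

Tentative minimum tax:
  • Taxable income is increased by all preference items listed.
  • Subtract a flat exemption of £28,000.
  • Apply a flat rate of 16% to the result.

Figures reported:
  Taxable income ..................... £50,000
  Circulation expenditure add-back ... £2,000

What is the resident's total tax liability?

Regular tax:
  £50,000 × 14% = £7,000

Tentative minimum tax:
  Adjusted income: £50,000 + £2,000 = £52,000
  Less exemption £28,000 → base £24,000
  £24,000 × 16% = £3,840

£7,000 > £3,840, so the regular tax governs.

£7,000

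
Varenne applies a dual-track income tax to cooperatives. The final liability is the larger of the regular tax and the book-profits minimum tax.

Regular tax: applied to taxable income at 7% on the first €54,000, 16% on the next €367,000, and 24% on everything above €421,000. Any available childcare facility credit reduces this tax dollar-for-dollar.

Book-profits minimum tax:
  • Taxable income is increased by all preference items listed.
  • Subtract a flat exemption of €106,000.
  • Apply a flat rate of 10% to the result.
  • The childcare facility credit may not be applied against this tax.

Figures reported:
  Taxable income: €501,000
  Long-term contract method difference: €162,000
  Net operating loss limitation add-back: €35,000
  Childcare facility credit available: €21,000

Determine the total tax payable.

€60,700

Regular tax:
  €54,000 × 7% = €3,780
  €367,000 × 16% = €58,720
  €80,000 × 24% = €19,200
  → €81,700
  Less childcare facility credit €21,000 → €60,700

Book-profits minimum tax:
  Adjusted income: €501,000 + €162,000 + €35,000 = €698,000
  Less exemption €106,000 → base €592,000
  €592,000 × 10% = €59,200

€60,700 > €59,200, so the regular tax governs.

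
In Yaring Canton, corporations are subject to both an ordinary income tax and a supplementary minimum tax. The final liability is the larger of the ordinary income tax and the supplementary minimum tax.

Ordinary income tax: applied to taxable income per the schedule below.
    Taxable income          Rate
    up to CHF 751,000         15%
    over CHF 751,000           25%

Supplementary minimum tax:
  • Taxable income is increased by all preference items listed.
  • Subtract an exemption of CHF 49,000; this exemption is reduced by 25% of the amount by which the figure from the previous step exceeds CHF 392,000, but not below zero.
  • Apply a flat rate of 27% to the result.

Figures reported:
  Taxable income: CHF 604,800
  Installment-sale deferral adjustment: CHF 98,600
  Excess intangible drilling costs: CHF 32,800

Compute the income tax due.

Supplementary minimum tax:
  Adjusted income: CHF 604,800 + CHF 98,600 + CHF 32,800 = CHF 736,200
  Exemption: 25% × (CHF 736,200 − CHF 392,000) = CHF 86,050 ≥ CHF 49,000, so the exemption is fully phased out
  Base: CHF 736,200 − CHF 0 = CHF 736,200
  CHF 736,200 × 27% = CHF 198,774

Ordinary income tax:
  CHF 604,800 × 15% = CHF 90,720

CHF 198,774 > CHF 90,720, so the supplementary minimum tax is the binding amount.

CHF 198,774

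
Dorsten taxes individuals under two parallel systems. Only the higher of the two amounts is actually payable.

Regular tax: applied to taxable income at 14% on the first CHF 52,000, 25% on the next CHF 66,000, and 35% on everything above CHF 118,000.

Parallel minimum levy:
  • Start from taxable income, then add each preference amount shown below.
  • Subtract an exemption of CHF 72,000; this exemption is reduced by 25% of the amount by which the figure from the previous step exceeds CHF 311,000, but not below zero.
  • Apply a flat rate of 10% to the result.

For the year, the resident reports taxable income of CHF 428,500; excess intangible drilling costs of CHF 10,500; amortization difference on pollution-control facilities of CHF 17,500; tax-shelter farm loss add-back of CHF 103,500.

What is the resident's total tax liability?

Regular tax:
  CHF 52,000 × 14% = CHF 7,280
  CHF 66,000 × 25% = CHF 16,500
  CHF 310,500 × 35% = CHF 108,675
  → CHF 132,455

Parallel minimum levy:
  Adjusted income: CHF 428,500 + CHF 10,500 + CHF 17,500 + CHF 103,500 = CHF 560,000
  Exemption: CHF 72,000 − 25% × (CHF 560,000 − CHF 311,000) = CHF 72,000 − CHF 62,250 = CHF 9,750
  Base: CHF 560,000 − CHF 9,750 = CHF 550,250
  CHF 550,250 × 10% = CHF 55,025

CHF 132,455 > CHF 55,025, so the regular tax governs.

CHF 132,455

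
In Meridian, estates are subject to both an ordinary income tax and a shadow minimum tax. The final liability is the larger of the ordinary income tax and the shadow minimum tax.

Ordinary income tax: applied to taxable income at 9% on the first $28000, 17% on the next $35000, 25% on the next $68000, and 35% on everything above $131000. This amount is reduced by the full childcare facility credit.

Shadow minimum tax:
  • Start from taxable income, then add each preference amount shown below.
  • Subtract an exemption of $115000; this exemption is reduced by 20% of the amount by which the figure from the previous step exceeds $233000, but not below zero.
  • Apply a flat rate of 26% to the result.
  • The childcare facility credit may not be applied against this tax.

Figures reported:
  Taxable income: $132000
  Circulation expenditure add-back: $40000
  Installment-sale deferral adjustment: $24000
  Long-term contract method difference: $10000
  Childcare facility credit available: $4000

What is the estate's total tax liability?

$23660

Shadow minimum tax:
  Adjusted income: $132000 + $40000 + $24000 + $10000 = $206000
  Exemption: $206000 ≤ $233000, so full $115000 applies
  Base: $206000 − $115000 = $91000
  $91000 × 26% = $23660

Ordinary income tax:
  $28000 × 9% = $2520
  $35000 × 17% = $5950
  $68000 × 25% = $17000
  $1000 × 35% = $350
  → $25820
  Less childcare facility credit $4000 → $21820

$23660 > $21820, so the shadow minimum tax is the binding amount.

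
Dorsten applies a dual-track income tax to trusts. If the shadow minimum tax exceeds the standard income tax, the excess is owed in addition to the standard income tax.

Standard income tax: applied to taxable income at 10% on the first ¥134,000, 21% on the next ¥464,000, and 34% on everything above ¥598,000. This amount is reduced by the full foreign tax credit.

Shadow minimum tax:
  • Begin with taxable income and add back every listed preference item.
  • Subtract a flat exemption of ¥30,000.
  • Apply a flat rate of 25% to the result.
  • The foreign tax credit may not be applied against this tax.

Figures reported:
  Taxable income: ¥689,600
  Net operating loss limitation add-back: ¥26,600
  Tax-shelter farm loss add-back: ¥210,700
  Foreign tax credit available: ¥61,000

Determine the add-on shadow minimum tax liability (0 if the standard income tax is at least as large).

¥143,241

Standard income tax:
  ¥134,000 × 10% = ¥13,400
  ¥464,000 × 21% = ¥97,440
  ¥91,600 × 34% = ¥31,144
  → ¥141,984
  Less foreign tax credit ¥61,000 → ¥80,984

Shadow minimum tax:
  Adjusted income: ¥689,600 + ¥26,600 + ¥210,700 = ¥926,900
  Less exemption ¥30,000 → base ¥896,900
  ¥896,900 × 25% = ¥224,225

Excess of shadow minimum tax over standard income tax: ¥224,225 − ¥80,984 = ¥143,241.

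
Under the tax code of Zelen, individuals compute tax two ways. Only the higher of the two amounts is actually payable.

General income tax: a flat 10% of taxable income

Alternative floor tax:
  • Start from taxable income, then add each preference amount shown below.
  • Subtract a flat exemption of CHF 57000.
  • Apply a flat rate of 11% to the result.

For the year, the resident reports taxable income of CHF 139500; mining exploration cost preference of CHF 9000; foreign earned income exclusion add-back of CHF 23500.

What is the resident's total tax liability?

CHF 13950

General income tax:
  CHF 139500 × 10% = CHF 13950

Alternative floor tax:
  Adjusted income: CHF 139500 + CHF 9000 + CHF 23500 = CHF 172000
  Less exemption CHF 57000 → base CHF 115000
  CHF 115000 × 11% = CHF 12650

CHF 13950 > CHF 12650, so the general income tax governs.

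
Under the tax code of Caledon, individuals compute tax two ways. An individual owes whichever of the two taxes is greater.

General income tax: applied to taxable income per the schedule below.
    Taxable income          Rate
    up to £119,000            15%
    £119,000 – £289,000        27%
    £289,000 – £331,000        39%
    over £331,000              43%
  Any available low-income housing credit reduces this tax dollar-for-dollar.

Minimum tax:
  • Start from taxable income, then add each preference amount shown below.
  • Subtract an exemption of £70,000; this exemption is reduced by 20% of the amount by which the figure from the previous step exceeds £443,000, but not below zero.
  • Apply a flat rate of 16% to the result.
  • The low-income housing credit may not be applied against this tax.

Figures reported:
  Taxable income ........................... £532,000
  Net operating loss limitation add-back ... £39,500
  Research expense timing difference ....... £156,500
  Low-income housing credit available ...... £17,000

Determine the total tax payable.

£149,560

Minimum tax:
  Adjusted income: £532,000 + £39,500 + £156,500 = £728,000
  Exemption: £70,000 − 20% × (£728,000 − £443,000) = £70,000 − £57,000 = £13,000
  Base: £728,000 − £13,000 = £715,000
  £715,000 × 16% = £114,400

General income tax:
  £119,000 × 15% = £17,850
  £170,000 × 27% = £45,900
  £42,000 × 39% = £16,380
  £201,000 × 43% = £86,430
  → £166,560
  Less low-income housing credit £17,000 → £149,560

£149,560 > £114,400, so the general income tax governs.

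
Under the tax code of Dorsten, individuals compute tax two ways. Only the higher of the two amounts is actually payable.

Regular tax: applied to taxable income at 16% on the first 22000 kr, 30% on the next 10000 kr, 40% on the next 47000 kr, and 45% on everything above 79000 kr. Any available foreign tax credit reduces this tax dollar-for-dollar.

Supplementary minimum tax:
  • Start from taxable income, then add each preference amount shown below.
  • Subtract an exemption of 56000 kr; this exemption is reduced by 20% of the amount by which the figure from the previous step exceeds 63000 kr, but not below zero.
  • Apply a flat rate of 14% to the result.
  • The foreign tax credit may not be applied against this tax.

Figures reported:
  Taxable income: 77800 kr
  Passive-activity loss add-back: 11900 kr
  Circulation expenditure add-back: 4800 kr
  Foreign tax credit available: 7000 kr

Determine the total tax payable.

Supplementary minimum tax:
  Adjusted income: 77800 kr + 11900 kr + 4800 kr = 94500 kr
  Exemption: 56000 kr − 20% × (94500 kr − 63000 kr) = 56000 kr − 6300 kr = 49700 kr
  Base: 94500 kr − 49700 kr = 44800 kr
  44800 kr × 14% = 6272 kr

Regular tax:
  22000 kr × 16% = 3520 kr
  10000 kr × 30% = 3000 kr
  45800 kr × 40% = 18320 kr
  → 24840 kr
  Less foreign tax credit 7000 kr → 17840 kr

17840 kr > 6272 kr, so the regular tax governs.

17840 kr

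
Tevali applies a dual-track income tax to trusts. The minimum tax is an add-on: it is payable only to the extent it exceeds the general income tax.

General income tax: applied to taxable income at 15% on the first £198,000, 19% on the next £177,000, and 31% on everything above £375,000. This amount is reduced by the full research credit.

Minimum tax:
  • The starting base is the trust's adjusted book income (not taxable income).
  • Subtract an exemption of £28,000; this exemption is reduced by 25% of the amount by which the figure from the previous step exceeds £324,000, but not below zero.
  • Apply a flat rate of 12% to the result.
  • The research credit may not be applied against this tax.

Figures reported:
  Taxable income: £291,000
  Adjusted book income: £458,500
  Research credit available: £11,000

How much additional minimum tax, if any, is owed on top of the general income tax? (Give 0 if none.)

Minimum tax:
  Base (adjusted book income): £458,500
  Exemption: 25% × (£458,500 − £324,000) = £33,625 ≥ £28,000, so the exemption is fully phased out
  Base: £458,500 − £0 = £458,500
  £458,500 × 12% = £55,020

General income tax:
  £198,000 × 15% = £29,700
  £93,000 × 19% = £17,670
  → £47,370
  Less research credit £11,000 → £36,370

Excess of minimum tax over general income tax: £55,020 − £36,370 = £18,650.

£18,650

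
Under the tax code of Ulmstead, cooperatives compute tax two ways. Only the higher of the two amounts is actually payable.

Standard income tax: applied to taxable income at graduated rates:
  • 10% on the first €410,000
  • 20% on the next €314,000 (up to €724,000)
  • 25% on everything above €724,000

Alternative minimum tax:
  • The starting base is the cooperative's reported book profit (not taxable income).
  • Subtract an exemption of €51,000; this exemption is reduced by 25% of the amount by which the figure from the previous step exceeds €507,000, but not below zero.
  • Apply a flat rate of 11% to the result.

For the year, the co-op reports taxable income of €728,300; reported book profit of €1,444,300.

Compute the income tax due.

€158,873

Alternative minimum tax:
  Base (reported book profit): €1,444,300
  Exemption: 25% × (€1,444,300 − €507,000) = €234,325 ≥ €51,000, so the exemption is fully phased out
  Base: €1,444,300 − €0 = €1,444,300
  €1,444,300 × 11% = €158,873

Standard income tax:
  €410,000 × 10% = €41,000
  €314,000 × 20% = €62,800
  €4,300 × 25% = €1,075
  → €104,875

€158,873 > €104,875, so the alternative minimum tax is the binding amount.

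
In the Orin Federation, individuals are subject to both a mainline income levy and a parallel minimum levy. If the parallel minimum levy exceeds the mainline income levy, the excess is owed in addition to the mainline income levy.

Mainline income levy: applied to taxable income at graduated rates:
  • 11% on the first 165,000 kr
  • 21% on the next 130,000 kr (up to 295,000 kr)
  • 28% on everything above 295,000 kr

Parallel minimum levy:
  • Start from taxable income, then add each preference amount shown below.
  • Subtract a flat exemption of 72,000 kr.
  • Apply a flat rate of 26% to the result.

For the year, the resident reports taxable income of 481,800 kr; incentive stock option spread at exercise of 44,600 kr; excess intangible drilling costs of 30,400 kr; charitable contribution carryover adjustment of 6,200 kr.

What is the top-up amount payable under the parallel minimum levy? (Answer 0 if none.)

29,906 kr

Mainline income levy:
  165,000 kr × 11% = 18,150 kr
  130,000 kr × 21% = 27,300 kr
  186,800 kr × 28% = 52,304 kr
  → 97,754 kr

Parallel minimum levy:
  Adjusted income: 481,800 kr + 44,600 kr + 30,400 kr + 6,200 kr = 563,000 kr
  Less exemption 72,000 kr → base 491,000 kr
  491,000 kr × 26% = 127,660 kr

Excess of parallel minimum levy over mainline income levy: 127,660 kr − 97,754 kr = 29,906 kr.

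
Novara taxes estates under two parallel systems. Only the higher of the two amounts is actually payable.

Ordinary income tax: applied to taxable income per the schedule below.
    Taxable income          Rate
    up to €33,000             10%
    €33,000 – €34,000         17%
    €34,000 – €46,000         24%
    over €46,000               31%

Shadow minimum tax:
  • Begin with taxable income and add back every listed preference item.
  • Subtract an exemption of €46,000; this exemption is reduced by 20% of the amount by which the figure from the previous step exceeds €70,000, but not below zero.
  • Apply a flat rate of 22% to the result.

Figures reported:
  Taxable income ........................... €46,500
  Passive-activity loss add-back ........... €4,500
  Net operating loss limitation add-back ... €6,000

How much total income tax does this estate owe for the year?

€6,505

Shadow minimum tax:
  Adjusted income: €46,500 + €4,500 + €6,000 = €57,000
  Exemption: €57,000 ≤ €70,000, so full €46,000 applies
  Base: €57,000 − €46,000 = €11,000
  €11,000 × 22% = €2,420

Ordinary income tax:
  €33,000 × 10% = €3,300
  €1,000 × 17% = €170
  €12,000 × 24% = €2,880
  €500 × 31% = €155
  → €6,505

€6,505 > €2,420, so the ordinary income tax governs.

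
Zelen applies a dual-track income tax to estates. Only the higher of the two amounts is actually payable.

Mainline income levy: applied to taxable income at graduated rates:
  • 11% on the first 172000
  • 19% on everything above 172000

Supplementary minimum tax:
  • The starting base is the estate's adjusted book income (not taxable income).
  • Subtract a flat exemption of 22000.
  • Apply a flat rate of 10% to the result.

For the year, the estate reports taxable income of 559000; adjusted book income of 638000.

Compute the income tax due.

92450

Mainline income levy:
  172000 × 11% = 18920
  387000 × 19% = 73530
  → 92450

Supplementary minimum tax:
  Base (adjusted book income): 638000
  Less exemption 22000 → base 616000
  616000 × 10% = 61600

92450 > 61600, so the mainline income levy governs.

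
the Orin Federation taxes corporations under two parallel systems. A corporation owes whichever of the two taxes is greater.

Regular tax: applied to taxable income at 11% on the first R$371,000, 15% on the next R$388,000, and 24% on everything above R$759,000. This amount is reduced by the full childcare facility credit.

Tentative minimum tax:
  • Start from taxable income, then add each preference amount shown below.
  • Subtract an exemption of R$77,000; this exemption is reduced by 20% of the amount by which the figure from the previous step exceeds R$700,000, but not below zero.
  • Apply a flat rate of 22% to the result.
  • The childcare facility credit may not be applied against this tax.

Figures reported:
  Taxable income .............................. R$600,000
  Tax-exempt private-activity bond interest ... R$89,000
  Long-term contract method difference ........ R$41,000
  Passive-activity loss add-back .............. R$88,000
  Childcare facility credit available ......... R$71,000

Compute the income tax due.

R$168,212

Tentative minimum tax:
  Adjusted income: R$600,000 + R$89,000 + R$41,000 + R$88,000 = R$818,000
  Exemption: R$77,000 − 20% × (R$818,000 − R$700,000) = R$77,000 − R$23,600 = R$53,400
  Base: R$818,000 − R$53,400 = R$764,600
  R$764,600 × 22% = R$168,212

Regular tax:
  R$371,000 × 11% = R$40,810
  R$229,000 × 15% = R$34,350
  → R$75,160
  Less childcare facility credit R$71,000 → R$4,160

R$168,212 > R$4,160, so the tentative minimum tax is the binding amount.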